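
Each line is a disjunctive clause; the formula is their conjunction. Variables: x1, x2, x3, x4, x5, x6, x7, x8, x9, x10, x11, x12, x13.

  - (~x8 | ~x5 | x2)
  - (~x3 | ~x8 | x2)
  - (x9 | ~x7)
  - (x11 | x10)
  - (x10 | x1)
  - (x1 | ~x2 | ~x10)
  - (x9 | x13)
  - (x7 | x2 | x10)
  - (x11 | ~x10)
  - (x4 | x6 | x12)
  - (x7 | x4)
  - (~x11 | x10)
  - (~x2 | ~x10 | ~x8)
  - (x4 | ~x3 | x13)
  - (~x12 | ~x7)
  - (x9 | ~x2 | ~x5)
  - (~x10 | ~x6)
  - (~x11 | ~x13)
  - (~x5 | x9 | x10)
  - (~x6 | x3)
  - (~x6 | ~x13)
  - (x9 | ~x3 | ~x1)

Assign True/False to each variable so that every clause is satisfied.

x1=F, x2=F, x3=T, x4=T, x5=T, x6=F, x7=T, x8=F, x9=T, x10=T, x11=T, x12=F, x13=F

x4 occurs only positively in the remaining clauses — set x4 = True.
Pure literal: x8 appears only negated; assign x8 = False.
Try x1 = False.
  then x10 is forced to True.
  then x2 is forced to False.
  then x11 is forced to True.
  then x6 is forced to False.
  then x13 is forced to False.
  then x9 is forced to True.
The remaining clauses are satisfied by x3 = True, x5 = True, x7 = True, x12 = False.
Check each clause:
  1. (~x5 | x2 | ~x8) — ~x8 is true.
  2. (x2 | ~x3 | ~x8) — ~x8 is true.
  3. (~x7 | x9) — x9 is true.
  4. (x10 | x11) — x10 is true.
  5. (x1 | x10) — x10 is true.
  6. (~x10 | ~x2 | x1) — ~x2 is true.
  7. (x9 | x13) — x9 is true.
  8. (x7 | x10 | x2) — x10 is true.
  9. (x11 | ~x10) — x11 is true.
  10. (x6 | x4 | x12) — x4 is true.
  11. (x7 | x4) — x4 is true.
  12. (x10 | ~x11) — x10 is true.
  13. (~x2 | ~x10 | ~x8) — ~x8 is true.
  14. (x13 | ~x3 | x4) — x4 is true.
  15. (~x12 | ~x7) — ~x12 is true.
  16. (x9 | ~x5 | ~x2) — x9 is true.
  17. (~x10 | ~x6) — ~x6 is true.
  18. (~x13 | ~x11) — ~x13 is true.
  19. (x10 | x9 | ~x5) — x9 is true.
  20. (x3 | ~x6) — ~x6 is true.
  21. (~x13 | ~x6) — ~x6 is true.
  22. (~x1 | ~x3 | x9) — x9 is true.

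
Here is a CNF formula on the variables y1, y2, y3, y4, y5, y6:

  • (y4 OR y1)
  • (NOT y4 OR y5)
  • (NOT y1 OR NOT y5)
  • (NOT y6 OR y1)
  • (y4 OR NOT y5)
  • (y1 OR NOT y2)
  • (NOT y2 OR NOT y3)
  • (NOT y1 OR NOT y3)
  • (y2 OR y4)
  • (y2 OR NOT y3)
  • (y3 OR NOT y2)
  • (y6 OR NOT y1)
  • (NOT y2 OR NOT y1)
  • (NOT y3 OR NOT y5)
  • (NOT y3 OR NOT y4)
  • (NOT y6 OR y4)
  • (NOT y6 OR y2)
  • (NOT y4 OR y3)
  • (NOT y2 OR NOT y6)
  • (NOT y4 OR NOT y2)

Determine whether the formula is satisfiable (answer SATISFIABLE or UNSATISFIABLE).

UNSATISFIABLE

y2 = True:
  propagation gives y1=True; an empty clause results — contradiction.
y2 = False:
  propagation gives y4=True, y5=True, y1=False, y6=False; an empty clause results — contradiction.
Every branch closes, so no satisfying assignment exists.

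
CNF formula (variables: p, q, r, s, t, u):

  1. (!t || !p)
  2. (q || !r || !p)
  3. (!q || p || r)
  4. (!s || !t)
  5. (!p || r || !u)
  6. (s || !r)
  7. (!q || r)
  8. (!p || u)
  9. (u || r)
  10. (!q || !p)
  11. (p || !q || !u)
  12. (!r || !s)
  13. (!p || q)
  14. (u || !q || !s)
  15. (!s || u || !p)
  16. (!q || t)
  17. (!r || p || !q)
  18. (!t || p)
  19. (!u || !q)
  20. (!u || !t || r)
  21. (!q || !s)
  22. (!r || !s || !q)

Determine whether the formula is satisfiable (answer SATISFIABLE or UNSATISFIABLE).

SATISFIABLE

Branch on p: take p = False.
  then t is forced to False.
  then q is forced to False.
Branch on r: take r = False.
  then u is forced to True.
s is now unconstrained; take s = False.
So p=0, q=0, r=0, s=0, t=0, u=1 is a satisfying assignment.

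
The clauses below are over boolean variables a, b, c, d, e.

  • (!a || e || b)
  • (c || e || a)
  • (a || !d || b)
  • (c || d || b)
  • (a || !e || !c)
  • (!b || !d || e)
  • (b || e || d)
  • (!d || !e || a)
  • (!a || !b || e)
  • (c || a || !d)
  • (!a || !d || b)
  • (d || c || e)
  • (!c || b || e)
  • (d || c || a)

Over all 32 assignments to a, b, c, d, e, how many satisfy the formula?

Satisfying assignments:
  a=0 b=1 c=1 d=0 e=0
  a=1 b=0 c=1 d=0 e=1
  a=1 b=1 c=0 d=0 e=1
  a=1 b=1 c=0 d=1 e=1
  a=1 b=1 c=1 d=0 e=1
  a=1 b=1 c=1 d=1 e=1
That's 6 in total.

6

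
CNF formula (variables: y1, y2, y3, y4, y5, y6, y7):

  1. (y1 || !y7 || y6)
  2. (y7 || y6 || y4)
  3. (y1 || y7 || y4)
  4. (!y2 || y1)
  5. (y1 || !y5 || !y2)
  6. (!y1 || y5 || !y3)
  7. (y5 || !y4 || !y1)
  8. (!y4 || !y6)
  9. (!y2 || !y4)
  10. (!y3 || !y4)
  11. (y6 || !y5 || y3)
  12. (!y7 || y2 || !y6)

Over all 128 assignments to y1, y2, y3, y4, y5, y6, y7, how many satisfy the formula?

14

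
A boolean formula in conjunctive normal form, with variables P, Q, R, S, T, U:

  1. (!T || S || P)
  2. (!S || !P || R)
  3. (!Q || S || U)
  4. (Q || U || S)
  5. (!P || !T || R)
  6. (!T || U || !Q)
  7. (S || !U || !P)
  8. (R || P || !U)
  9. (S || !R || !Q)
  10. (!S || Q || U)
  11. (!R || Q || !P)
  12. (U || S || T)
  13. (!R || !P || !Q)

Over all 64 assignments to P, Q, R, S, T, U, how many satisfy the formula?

The models are:
  P=0 Q=0 R=1 S=0 T=0 U=1
  P=0 Q=0 R=1 S=1 T=0 U=1
  P=0 Q=0 R=1 S=1 T=1 U=1
  P=0 Q=1 R=0 S=1 T=0 U=0
  P=0 Q=1 R=1 S=1 T=0 U=0
  P=0 Q=1 R=1 S=1 T=0 U=1
  P=0 Q=1 R=1 S=1 T=1 U=1
Count: 7.

7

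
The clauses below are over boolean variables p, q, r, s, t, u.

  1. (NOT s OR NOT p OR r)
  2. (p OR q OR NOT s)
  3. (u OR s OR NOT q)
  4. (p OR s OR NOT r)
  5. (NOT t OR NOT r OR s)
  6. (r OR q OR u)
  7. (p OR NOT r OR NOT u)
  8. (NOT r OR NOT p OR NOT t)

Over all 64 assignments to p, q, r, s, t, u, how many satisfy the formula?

21

Split on r, then p.
  r=1, p=1: 7 of the 16 assignments to (q,s,t,u) work.
  r=1, p=0: remaining (q,s,t,u) ∈ {(1,1,0,0); (1,1,1,0)} — 2.
  r=0, p=1: remaining (q,s,t,u) ∈ {(0,0,0,1); (0,0,1,1); (1,0,0,1); (1,0,1,1)} — 4.
  r=0, p=0: t free; 4 ways for (q,s,u) × 2^1 = 8.
Total: 7 + 2 + 4 + 8 = 21.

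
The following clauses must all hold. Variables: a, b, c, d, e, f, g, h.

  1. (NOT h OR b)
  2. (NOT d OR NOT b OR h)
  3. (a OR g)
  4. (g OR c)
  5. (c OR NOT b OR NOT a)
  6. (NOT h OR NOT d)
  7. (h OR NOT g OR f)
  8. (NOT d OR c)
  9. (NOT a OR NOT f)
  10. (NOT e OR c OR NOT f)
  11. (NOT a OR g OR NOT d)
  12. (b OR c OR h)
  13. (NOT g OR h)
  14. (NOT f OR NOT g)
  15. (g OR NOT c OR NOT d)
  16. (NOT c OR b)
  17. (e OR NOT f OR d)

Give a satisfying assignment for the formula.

a=T, b=T, c=T, d=F, e=T, f=F, g=T, h=T

Check each clause:
  1. (NOT h OR b) — b is true.
  2. (h OR NOT b OR NOT d) — h is true.
  3. (a OR g) — a is true.
  4. (c OR g) — c is true.
  5. (NOT b OR NOT a OR c) — c is true.
  6. (NOT d OR NOT h) — NOT d is true.
  7. (NOT g OR f OR h) — h is true.
  8. (NOT d OR c) — c is true.
  9. (NOT a OR NOT f) — NOT f is true.
  10. (NOT f OR c OR NOT e) — c is true.
  11. (NOT a OR NOT d OR g) — NOT d is true.
  12. (h OR c OR b) — h is true.
  13. (NOT g OR h) — h is true.
  14. (NOT f OR NOT g) — NOT f is true.
  15. (NOT c OR NOT d OR g) — NOT d is true.
  16. (b OR NOT c) — b is true.
  17. (e OR d OR NOT f) — NOT f is true.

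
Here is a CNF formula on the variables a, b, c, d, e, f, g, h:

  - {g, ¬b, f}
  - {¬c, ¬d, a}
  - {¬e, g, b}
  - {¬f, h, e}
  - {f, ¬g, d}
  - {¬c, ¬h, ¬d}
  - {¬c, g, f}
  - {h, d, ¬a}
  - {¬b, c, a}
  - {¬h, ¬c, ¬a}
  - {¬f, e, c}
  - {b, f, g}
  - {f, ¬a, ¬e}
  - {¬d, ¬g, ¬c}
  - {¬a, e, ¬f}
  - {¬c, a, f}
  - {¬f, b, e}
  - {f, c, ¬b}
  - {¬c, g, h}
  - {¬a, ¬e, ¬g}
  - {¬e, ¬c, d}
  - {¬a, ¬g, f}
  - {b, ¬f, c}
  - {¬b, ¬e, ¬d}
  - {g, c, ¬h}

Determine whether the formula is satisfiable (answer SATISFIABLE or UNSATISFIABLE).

Branch on a: take a = False.
Try b = False.
Branch on c: take c = False.
  then f is forced to False.
  then g is forced to True.
  then d is forced to True.
e, h are now unconstrained; take e = True, h = True.
Every clause has at least one true literal under this assignment.
So a = False, b = False, c = False, d = True, e = True, f = False, g = True, h = True is a satisfying assignment.

SATISFIABLE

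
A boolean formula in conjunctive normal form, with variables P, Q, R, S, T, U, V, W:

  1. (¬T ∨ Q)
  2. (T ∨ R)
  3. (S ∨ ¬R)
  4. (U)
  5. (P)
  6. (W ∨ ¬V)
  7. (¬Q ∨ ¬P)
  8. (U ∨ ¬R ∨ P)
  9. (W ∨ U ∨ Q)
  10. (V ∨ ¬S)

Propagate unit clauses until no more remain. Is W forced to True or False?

True

(U) stands alone — U = True.
Unit clause (P) sets P = True.
(¬P ∨ ¬Q) with P = True leaves only ¬Q, so Q = False.
(¬T ∨ Q) with Q = False leaves only ¬T, so T = False.
(T ∨ R): since T = False, the clause reduces to (R). R = True.
(S ∨ ¬R) with R = True leaves only S, so S = True.
(¬S ∨ V) with S = True leaves only V, so V = True.
(W ∨ ¬V) with V = True leaves only W, so W = True.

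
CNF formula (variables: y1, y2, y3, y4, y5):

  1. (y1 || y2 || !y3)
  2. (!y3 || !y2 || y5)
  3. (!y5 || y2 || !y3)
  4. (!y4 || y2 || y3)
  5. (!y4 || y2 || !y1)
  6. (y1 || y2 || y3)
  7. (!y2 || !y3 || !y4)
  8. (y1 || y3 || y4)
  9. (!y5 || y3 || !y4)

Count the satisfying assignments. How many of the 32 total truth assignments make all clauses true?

9

Case analysis on y3 and y2:
  y3=T, y2=T: remaining (y1,y4,y5) ∈ {(F,F,T); (T,F,T)} — 2.
  y3=T, y2=F: remaining (y1,y4,y5) ∈ {(T,F,F)} — 1.
  y3=F, y2=T: remaining (y1,y4,y5) ∈ {(F,T,F); (T,F,F); (T,F,T); (T,T,F)} — 4.
  y3=F, y2=F: remaining (y1,y4,y5) ∈ {(T,F,F); (T,F,T)} — 2.
Total: 2 + 1 + 4 + 2 = 9.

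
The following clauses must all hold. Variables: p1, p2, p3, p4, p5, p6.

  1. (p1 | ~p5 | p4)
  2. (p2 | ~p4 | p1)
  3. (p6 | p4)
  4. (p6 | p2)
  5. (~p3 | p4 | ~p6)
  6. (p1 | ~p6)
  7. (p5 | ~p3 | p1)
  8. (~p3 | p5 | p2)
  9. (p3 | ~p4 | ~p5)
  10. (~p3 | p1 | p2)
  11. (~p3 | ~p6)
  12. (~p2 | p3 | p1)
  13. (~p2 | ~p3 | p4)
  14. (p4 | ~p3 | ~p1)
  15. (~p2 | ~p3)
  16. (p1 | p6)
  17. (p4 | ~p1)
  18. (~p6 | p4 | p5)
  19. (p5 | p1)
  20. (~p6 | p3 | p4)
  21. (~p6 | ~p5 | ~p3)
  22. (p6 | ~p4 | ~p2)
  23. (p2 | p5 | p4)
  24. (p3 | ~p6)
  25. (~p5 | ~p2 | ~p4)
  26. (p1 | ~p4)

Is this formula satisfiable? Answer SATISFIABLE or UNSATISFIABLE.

UNSATISFIABLE

p4 = True:
  p3 = True:
    propagation gives p6=False, p2=True; an empty clause results — contradiction.
  p3 = False:
    propagation gives p5=False, p6=False, p2=True; an empty clause results — contradiction.
p4 = False:
  propagation gives p6=True, p3=False; an empty clause results — contradiction.
Every branch closes, so no satisfying assignment exists.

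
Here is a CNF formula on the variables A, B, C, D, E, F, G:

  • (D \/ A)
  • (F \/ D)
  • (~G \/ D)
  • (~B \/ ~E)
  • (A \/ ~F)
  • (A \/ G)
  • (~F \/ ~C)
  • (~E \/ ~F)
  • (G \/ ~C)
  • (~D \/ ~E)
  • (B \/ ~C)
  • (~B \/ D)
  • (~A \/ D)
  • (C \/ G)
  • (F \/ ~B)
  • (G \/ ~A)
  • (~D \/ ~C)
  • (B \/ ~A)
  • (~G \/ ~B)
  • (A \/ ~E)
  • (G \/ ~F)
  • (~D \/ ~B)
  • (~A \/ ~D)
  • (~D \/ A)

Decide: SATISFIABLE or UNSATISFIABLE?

D = True:
  propagation gives E=False, C=False, G=True, B=False; an empty clause results — contradiction.
D = False:
  propagation gives A=True; an empty clause results — contradiction.
Every branch closes, so no satisfying assignment exists.

UNSATISFIABLE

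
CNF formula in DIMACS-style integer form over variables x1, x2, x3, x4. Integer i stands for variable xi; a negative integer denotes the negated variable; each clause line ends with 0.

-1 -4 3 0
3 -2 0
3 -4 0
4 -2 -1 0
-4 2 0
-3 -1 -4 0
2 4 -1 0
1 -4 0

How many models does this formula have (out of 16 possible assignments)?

3

Satisfying assignments:
  x1=F x2=F x3=F x4=F
  x1=F x2=F x3=T x4=F
  x1=F x2=T x3=T x4=F
That's 3 in total.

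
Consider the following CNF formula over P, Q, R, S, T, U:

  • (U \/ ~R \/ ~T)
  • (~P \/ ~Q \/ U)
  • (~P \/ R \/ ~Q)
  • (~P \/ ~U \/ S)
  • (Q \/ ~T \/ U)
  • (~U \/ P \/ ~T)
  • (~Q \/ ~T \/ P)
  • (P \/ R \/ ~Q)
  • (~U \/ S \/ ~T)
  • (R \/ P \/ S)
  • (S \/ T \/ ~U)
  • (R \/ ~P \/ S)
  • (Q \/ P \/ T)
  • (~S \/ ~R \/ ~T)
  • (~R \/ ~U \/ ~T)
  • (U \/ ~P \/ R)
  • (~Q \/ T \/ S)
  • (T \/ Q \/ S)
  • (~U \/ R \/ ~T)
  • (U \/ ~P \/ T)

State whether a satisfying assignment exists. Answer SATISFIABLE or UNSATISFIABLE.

SATISFIABLE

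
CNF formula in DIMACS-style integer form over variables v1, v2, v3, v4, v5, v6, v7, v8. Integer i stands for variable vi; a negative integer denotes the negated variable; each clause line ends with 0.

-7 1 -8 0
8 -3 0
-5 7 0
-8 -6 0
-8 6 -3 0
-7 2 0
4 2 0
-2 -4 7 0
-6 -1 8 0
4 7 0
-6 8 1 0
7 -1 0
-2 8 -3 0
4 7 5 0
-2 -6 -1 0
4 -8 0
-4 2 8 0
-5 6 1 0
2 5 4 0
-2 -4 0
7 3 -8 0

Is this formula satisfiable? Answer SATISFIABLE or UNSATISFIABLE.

SATISFIABLE

Branch on v1: take v1 = False.
Branch on v2: take v2 = True.
  then v4 is forced to False.
  then v7 is forced to True.
  then v8 is forced to False.
  then v3 is forced to False.
  then v6 is forced to False.
  then v5 is forced to False.
Every clause has at least one true literal under this assignment.
So v1 = F, v2 = T, v3 = F, v4 = F, v5 = F, v6 = F, v7 = T, v8 = F is a satisfying assignment.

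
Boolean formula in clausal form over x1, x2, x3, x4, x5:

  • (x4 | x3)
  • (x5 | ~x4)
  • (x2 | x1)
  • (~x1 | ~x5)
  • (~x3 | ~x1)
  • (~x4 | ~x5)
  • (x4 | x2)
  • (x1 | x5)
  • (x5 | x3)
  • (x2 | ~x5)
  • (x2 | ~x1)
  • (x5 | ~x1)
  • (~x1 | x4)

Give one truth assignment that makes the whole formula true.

x1=F, x2=T, x3=T, x4=F, x5=T

Check each clause:
  1. (x4 | x3) — x3 is true.
  2. (~x4 | x5) — ~x4 is true.
  3. (x1 | x2) — x2 is true.
  4. (~x1 | ~x5) — ~x1 is true.
  5. (~x3 | ~x1) — ~x1 is true.
  6. (~x4 | ~x5) — ~x4 is true.
  7. (x4 | x2) — x2 is true.
  8. (x1 | x5) — x5 is true.
  9. (x3 | x5) — x3 is true.
  10. (~x5 | x2) — x2 is true.
  11. (x2 | ~x1) — x2 is true.
  12. (~x1 | x5) — x5 is true.
  13. (~x1 | x4) — ~x1 is true.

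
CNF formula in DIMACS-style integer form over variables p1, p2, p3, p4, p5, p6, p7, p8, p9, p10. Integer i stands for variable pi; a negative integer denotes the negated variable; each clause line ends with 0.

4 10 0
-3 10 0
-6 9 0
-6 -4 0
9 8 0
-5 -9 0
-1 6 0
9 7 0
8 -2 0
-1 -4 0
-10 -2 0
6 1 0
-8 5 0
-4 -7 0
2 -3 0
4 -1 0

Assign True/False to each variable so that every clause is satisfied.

p1=F, p2=F, p3=F, p4=F, p5=F, p6=T, p7=F, p8=F, p9=T, p10=T

Check each clause:
  1. {p4, p10} — p10 is true.
  2. {p10, ¬p3} — p10 is true.
  3. {¬p6, p9} — p9 is true.
  4. {¬p4, ¬p6} — ¬p4 is true.
  5. {p8, p9} — p9 is true.
  6. {¬p9, ¬p5} — ¬p5 is true.
  7. {¬p1, p6} — ¬p1 is true.
  8. {p9, p7} — p9 is true.
  9. {¬p2, p8} — ¬p2 is true.
  10. {¬p1, ¬p4} — ¬p4 is true.
  11. {¬p10, ¬p2} — ¬p2 is true.
  12. {p1, p6} — p6 is true.
  13. {¬p8, p5} — ¬p8 is true.
  14. {¬p4, ¬p7} — ¬p7 is true.
  15. {¬p3, p2} — ¬p3 is true.
  16. {¬p1, p4} — ¬p1 is true.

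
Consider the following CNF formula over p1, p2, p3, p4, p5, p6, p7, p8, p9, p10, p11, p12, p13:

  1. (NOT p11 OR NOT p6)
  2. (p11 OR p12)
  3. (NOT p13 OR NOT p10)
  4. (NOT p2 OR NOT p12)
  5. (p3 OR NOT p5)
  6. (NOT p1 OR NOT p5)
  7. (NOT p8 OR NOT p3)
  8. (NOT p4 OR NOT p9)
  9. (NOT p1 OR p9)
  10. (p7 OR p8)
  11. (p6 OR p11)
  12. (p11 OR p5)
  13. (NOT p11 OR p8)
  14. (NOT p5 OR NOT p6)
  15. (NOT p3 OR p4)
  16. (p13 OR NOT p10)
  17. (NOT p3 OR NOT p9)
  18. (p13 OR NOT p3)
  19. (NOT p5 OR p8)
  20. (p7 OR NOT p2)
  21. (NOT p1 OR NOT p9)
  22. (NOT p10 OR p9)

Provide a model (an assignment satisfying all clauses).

p1=F  p2=F  p3=F  p4=F  p5=F  p6=F  p7=T  p8=T  p9=F  p10=F  p11=T  p12=T  p13=T

Check each clause:
  1. (NOT p11 OR NOT p6) — NOT p6 is true.
  2. (p12 OR p11) — p11 is true.
  3. (NOT p10 OR NOT p13) — NOT p10 is true.
  4. (NOT p2 OR NOT p12) — NOT p2 is true.
  5. (p3 OR NOT p5) — NOT p5 is true.
  6. (NOT p1 OR NOT p5) — NOT p5 is true.
  7. (NOT p8 OR NOT p3) — NOT p3 is true.
  8. (NOT p9 OR NOT p4) — NOT p4 is true.
  9. (p9 OR NOT p1) — NOT p1 is true.
  10. (p7 OR p8) — p8 is true.
  11. (p6 OR p11) — p11 is true.
  12. (p5 OR p11) — p11 is true.
  13. (p8 OR NOT p11) — p8 is true.
  14. (NOT p5 OR NOT p6) — NOT p6 is true.
  15. (p4 OR NOT p3) — NOT p3 is true.
  16. (p13 OR NOT p10) — p13 is true.
  17. (NOT p3 OR NOT p9) — NOT p3 is true.
  18. (NOT p3 OR p13) — NOT p3 is true.
  19. (p8 OR NOT p5) — p8 is true.
  20. (p7 OR NOT p2) — NOT p2 is true.
  21. (NOT p9 OR NOT p1) — NOT p1 is true.
  22. (NOT p10 OR p9) — NOT p10 is true.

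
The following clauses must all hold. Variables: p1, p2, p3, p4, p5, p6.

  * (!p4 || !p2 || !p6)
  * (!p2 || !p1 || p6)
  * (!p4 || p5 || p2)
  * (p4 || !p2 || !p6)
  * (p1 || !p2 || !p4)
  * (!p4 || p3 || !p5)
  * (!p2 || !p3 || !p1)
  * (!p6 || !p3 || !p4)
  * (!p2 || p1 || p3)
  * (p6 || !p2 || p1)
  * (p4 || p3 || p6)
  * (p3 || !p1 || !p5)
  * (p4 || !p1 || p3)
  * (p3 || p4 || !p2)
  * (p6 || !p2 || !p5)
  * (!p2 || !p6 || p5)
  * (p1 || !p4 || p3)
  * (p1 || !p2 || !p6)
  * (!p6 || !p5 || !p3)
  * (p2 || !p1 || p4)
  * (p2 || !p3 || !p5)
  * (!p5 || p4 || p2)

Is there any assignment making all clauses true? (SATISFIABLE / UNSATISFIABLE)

SATISFIABLE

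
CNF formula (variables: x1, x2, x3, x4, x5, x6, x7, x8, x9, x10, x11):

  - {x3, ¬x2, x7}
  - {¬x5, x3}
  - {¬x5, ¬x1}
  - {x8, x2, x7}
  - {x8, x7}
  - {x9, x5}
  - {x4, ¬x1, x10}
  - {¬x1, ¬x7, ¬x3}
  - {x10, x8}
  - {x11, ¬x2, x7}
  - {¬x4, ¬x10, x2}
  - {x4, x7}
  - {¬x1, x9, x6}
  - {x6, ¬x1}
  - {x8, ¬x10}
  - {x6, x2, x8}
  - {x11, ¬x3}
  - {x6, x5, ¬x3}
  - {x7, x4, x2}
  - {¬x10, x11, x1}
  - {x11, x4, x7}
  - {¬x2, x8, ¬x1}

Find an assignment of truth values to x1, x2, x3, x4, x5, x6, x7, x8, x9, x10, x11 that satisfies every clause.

x1 = True  x2 = True  x3 = False  x4 = True  x5 = False  x6 = True  x7 = True  x8 = True  x9 = True  x10 = True  x11 = True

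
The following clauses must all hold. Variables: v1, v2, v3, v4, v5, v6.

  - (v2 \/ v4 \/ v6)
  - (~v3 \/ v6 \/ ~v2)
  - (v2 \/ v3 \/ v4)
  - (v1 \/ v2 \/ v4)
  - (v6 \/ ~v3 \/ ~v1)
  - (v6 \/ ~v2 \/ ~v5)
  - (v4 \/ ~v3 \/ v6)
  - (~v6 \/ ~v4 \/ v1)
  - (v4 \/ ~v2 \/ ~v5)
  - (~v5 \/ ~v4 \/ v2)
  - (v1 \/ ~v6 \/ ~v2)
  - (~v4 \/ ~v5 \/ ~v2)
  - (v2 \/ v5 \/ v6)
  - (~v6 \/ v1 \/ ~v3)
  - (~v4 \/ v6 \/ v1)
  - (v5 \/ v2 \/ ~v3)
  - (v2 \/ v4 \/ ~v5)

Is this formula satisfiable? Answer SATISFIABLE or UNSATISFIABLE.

SATISFIABLE

Try v1 = True.
For the remaining variables, v2 = True, v3 = False, v4 = True, v5 = False, v6 = True works.
Every clause has at least one true literal under this assignment.
So v1=1, v2=1, v3=0, v4=1, v5=0, v6=1 is a satisfying assignment.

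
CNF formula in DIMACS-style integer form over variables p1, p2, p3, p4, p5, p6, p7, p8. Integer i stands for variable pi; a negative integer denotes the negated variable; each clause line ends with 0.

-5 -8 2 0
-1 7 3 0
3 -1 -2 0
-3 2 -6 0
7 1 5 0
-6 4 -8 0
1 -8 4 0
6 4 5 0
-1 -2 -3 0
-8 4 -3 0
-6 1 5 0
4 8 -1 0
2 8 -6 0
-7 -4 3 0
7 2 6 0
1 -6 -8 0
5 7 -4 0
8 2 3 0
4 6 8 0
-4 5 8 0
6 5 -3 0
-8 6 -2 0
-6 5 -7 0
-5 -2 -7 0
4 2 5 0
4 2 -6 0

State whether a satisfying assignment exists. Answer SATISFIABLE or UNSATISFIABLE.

SATISFIABLE

Set p1 = False and propagate.
Branch on p2: take p2 = True.
For the remaining variables, p3 = False, p4 = True, p5 = True, p6 = False, p7 = False, p8 = False works.
So p1=F, p2=T, p3=F, p4=T, p5=T, p6=F, p7=F, p8=F is a satisfying assignment.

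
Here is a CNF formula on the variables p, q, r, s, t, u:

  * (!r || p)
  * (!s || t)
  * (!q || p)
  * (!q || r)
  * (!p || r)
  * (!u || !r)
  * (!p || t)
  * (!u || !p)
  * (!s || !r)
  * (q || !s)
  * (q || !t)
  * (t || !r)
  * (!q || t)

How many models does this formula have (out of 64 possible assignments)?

3

The models are:
  p=0 q=0 r=0 s=0 t=0 u=0
  p=0 q=0 r=0 s=0 t=0 u=1
  p=1 q=1 r=1 s=0 t=1 u=0
That's 3 in total.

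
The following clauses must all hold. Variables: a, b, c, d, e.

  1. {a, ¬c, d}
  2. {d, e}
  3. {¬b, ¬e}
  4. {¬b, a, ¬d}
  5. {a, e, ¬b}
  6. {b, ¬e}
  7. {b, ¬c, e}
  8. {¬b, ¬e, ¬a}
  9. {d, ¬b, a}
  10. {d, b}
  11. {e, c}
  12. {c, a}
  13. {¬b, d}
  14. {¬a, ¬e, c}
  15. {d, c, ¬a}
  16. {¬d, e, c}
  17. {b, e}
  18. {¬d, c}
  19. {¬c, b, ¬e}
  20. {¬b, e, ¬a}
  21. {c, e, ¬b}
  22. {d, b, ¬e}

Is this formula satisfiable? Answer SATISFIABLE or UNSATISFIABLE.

UNSATISFIABLE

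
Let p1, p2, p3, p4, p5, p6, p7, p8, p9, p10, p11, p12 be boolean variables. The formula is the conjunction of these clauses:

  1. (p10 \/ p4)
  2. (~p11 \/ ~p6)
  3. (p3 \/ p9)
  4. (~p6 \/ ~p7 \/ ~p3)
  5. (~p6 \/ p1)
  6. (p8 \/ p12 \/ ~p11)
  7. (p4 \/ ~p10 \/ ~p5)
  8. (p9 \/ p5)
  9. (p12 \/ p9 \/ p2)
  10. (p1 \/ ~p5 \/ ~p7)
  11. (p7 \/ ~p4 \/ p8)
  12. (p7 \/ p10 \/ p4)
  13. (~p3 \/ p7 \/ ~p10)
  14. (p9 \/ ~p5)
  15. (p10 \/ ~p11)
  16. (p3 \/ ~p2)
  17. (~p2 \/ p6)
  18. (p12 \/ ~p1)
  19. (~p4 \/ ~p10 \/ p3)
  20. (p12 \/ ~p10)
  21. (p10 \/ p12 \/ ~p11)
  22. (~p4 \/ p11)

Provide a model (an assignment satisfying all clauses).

p1=0, p2=0, p3=0, p4=0, p5=0, p6=0, p7=0, p8=1, p9=1, p10=1, p11=0, p12=1

Pure literal: p8 appears only positively; assign p8 = True.
Pure literal: p9 appears only positively; assign p9 = True.
Try p1 = False.
  then p6 is forced to False.
  then p2 is forced to False.
The remaining clauses are satisfied by p3 = False, p4 = False, p5 = False, p7 = False, p10 = True, p11 = False, p12 = True.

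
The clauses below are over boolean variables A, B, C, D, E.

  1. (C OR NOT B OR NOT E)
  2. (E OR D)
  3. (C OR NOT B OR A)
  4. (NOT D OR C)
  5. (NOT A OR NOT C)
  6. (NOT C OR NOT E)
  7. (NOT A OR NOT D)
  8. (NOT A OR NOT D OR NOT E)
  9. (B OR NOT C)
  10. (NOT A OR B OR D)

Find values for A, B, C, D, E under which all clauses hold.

A=F, B=F, C=F, D=F, E=T

Check each clause:
  1. (C OR NOT B OR NOT E) — NOT B is true.
  2. (E OR D) — E is true.
  3. (C OR A OR NOT B) — NOT B is true.
  4. (C OR NOT D) — NOT D is true.
  5. (NOT A OR NOT C) — NOT C is true.
  6. (NOT C OR NOT E) — NOT C is true.
  7. (NOT D OR NOT A) — NOT D is true.
  8. (NOT A OR NOT E OR NOT D) — NOT D is true.
  9. (B OR NOT C) — NOT C is true.
  10. (B OR NOT A OR D) — NOT A is true.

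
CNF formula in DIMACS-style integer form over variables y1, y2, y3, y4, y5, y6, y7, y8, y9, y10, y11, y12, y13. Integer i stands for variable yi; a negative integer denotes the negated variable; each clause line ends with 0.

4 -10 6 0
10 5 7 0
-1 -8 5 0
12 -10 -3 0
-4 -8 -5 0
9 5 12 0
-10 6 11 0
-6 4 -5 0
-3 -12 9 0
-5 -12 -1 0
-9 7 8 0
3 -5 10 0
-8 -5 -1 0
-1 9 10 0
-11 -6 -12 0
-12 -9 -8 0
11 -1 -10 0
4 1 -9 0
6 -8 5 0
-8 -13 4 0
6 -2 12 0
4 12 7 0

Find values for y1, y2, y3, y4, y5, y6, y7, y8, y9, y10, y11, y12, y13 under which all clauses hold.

y7 occurs only positively in the remaining clauses — set y7 = True.
y13 occurs only negated in the remaining clauses — set y13 = False.
Set y1 = False and propagate.
Try y2 = True.
The remaining clauses are satisfied by y3 = False, y4 = True, y5 = False, y6 = True, y8 = True, y9 = False, y10 = False, y11 = False, y12 = True.

y1=F  y2=T  y3=F  y4=T  y5=F  y6=T  y7=T  y8=T  y9=F  y10=F  y11=F  y12=T  y13=F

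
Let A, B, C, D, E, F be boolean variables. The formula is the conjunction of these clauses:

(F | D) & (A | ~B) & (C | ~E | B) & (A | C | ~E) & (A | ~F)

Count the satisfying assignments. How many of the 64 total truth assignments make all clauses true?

24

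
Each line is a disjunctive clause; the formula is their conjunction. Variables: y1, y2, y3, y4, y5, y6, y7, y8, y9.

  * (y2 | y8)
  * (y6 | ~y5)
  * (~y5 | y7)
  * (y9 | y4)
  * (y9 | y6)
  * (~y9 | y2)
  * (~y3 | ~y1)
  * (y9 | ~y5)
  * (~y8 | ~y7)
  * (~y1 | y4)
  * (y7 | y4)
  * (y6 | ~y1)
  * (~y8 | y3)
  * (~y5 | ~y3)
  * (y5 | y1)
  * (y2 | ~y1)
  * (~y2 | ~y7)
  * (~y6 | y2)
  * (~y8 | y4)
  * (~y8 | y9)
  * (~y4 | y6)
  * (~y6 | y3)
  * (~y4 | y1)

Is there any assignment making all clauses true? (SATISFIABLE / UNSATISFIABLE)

y1 = True:
  propagation gives y3=False, y4=True, y6=True; an empty clause results — contradiction.
y1 = False:
  propagation gives y5=True, y6=True, y7=True, y9=True; an empty clause results — contradiction.
Every branch closes, so no satisfying assignment exists.

UNSATISFIABLE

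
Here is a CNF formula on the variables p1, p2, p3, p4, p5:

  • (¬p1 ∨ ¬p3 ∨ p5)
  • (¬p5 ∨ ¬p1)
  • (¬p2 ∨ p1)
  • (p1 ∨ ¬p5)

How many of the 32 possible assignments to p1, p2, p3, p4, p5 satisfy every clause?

8

Split on p1, then p5.
  p1=T, p5=T: a clause becomes empty — 0.
  p1=T, p5=F: remaining (p2,p3,p4) ∈ {(F,F,F); (F,F,T); (T,F,F); (T,F,T)} — 4.
  p1=F, p5=T: a clause becomes empty — 0.
  p1=F, p5=F: remaining (p2,p3,p4) ∈ {(F,F,F); (F,F,T); (F,T,F); (F,T,T)} — 4.
Total: 0 + 4 + 0 + 4 = 8.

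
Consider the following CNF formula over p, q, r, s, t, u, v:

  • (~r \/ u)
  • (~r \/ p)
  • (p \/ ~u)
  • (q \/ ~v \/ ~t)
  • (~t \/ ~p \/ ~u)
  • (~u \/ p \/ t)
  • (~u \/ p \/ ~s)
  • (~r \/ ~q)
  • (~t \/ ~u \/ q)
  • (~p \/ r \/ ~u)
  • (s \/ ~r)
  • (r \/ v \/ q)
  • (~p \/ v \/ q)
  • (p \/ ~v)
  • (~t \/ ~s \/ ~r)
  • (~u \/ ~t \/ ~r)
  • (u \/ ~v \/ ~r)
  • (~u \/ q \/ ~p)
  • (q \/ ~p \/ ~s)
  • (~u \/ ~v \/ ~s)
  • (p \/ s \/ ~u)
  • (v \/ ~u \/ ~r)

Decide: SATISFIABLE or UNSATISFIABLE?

SATISFIABLE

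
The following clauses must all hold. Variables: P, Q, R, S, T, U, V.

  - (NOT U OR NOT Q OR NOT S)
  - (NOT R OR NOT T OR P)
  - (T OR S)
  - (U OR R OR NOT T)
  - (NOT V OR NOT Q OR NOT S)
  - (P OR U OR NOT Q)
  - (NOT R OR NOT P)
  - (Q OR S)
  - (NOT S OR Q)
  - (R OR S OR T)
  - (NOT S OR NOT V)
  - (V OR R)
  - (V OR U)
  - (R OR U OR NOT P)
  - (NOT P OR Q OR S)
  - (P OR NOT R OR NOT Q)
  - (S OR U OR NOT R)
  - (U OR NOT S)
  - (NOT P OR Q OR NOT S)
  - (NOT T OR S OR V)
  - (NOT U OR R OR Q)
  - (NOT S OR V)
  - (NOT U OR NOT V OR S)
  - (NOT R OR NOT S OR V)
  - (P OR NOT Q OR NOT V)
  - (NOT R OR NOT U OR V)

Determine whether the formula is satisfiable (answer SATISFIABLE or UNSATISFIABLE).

S = True:
  propagation gives Q=True, U=False; an empty clause results — contradiction.
S = False:
  propagation gives T=True, Q=True, V=True, U=False; an empty clause results — contradiction.
Every branch closes, so no satisfying assignment exists.

UNSATISFIABLE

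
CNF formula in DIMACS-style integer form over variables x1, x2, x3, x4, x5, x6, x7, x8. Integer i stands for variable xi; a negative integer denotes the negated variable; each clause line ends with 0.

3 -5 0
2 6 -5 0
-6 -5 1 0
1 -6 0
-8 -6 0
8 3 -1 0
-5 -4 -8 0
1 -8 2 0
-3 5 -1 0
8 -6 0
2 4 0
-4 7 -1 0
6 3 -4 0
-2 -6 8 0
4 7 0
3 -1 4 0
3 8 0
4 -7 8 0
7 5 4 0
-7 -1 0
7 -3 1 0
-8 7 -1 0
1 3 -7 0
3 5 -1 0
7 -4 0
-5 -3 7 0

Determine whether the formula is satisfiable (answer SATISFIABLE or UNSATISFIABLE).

SATISFIABLE

Set x1 = False and propagate.
  then x6 is forced to False.
Try x2 = True.
The remaining clauses are satisfied by x3 = True, x4 = True, x5 = True, x7 = True, x8 = False.
Every clause has at least one true literal under this assignment.
So x1=False, x2=True, x3=True, x4=True, x5=True, x6=False, x7=True, x8=False is a satisfying assignment.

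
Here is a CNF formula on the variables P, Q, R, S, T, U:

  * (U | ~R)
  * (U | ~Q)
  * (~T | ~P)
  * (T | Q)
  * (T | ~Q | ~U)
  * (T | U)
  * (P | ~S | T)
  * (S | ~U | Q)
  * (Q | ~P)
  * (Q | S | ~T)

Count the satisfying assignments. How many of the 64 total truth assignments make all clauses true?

7

Case analysis on Q and T:
  Q=T, T=T: remaining (P,R,S,U) ∈ {(F,F,F,T); (F,F,T,T); (F,T,F,T); (F,T,T,T)} — 4.
  Q=T, T=F: a clause becomes empty — 0.
  Q=F, T=T: remaining (P,R,S,U) ∈ {(F,F,T,F); (F,F,T,T); (F,T,T,T)} — 3.
  Q=F, T=F: a clause becomes empty — 0.
Total: 4 + 0 + 3 + 0 = 7.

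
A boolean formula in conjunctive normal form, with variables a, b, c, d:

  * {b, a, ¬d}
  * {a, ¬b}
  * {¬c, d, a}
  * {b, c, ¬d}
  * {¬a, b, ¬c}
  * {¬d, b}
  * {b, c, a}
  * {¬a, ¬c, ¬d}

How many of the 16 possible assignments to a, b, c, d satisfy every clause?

The models are:
  a=T b=F c=F d=F
  a=T b=T c=F d=F
  a=T b=T c=F d=T
  a=T b=T c=T d=F
That's 4 in total.

4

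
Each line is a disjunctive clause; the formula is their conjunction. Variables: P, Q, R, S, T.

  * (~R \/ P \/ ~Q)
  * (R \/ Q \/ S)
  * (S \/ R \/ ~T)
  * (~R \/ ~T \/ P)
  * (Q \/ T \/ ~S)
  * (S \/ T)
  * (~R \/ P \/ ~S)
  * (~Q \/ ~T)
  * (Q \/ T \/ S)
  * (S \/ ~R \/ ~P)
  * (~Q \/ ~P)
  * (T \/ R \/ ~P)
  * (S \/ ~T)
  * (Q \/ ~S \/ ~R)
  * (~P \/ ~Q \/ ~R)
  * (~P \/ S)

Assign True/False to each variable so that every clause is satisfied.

P=1, Q=0, R=0, S=1, T=1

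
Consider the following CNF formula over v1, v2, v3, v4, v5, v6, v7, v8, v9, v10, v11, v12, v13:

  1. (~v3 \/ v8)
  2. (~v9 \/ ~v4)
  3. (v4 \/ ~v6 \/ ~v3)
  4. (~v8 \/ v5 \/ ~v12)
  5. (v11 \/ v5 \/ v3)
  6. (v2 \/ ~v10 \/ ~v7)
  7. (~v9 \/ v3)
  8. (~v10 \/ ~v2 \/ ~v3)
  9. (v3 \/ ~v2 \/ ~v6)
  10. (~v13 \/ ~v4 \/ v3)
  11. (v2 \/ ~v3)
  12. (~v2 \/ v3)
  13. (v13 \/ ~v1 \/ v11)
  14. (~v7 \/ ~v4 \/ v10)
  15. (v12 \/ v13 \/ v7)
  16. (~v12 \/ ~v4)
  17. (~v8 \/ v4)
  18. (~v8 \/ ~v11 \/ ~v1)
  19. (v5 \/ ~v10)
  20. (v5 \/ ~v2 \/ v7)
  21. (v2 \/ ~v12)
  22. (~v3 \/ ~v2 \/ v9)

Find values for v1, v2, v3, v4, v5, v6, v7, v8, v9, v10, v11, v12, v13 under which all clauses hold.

v1 = F, v2 = F, v3 = F, v4 = F, v5 = F, v6 = T, v7 = F, v8 = F, v9 = F, v10 = F, v11 = T, v12 = F, v13 = T

Pure literal: v1 appears only negated; assign v1 = False.
Branch on v2: take v2 = False.
  then v3 is forced to False.
  then v9 is forced to False.
  then v12 is forced to False.
Branch on v4: take v4 = False.
  then v8 is forced to False.
The remaining clauses are satisfied by v5 = False, v6 = True, v7 = False, v10 = False, v11 = True, v13 = True.
Every clause has at least one true literal under this assignment.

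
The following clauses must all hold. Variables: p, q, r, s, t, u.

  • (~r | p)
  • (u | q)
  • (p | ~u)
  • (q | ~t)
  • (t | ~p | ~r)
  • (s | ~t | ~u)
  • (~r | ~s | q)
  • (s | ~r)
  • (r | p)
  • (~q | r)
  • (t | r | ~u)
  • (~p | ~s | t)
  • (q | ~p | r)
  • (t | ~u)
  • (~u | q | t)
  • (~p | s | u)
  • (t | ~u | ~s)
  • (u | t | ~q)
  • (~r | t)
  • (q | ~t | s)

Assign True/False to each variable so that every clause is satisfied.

Try p = True.
Try q = True.
  then r is forced to True.
  then t is forced to True.
  then s is forced to True.
u is now unconstrained; take u = True.

p = 1, q = 1, r = 1, s = 1, t = 1, u = 1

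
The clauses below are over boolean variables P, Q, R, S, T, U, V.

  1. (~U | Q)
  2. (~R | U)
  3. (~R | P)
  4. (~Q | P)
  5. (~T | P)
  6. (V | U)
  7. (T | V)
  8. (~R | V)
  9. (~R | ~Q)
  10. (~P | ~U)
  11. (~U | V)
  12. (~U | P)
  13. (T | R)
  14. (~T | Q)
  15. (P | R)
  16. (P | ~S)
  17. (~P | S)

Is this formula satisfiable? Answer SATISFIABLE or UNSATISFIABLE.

SATISFIABLE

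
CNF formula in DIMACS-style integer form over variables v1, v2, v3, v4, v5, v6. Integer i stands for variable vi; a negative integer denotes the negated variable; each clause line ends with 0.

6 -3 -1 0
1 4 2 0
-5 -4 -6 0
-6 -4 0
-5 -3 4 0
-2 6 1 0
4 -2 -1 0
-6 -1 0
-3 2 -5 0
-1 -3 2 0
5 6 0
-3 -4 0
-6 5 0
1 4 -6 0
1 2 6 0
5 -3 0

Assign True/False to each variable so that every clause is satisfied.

v3 occurs only negated in the remaining clauses — set v3 = False.
Branch on v1: take v1 = True.
  then v6 is forced to False.
  then v5 is forced to True.
Branch on v2: take v2 = False.
v4 is now unconstrained; take v4 = False.

v1 = True, v2 = False, v3 = False, v4 = False, v5 = True, v6 = False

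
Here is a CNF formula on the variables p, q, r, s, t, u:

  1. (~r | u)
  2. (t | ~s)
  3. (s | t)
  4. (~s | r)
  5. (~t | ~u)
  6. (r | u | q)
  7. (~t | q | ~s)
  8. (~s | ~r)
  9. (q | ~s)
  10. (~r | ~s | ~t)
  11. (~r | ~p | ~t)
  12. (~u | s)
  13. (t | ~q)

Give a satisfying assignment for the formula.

p=F  q=T  r=F  s=F  t=T  u=F

Check each clause:
  1. (~r | u) — ~r is true.
  2. (~s | t) — ~s is true.
  3. (s | t) — t is true.
  4. (r | ~s) — ~s is true.
  5. (~u | ~t) — ~u is true.
  6. (u | r | q) — q is true.
  7. (~t | ~s | q) — q is true.
  8. (~r | ~s) — ~s is true.
  9. (~s | q) — q is true.
  10. (~s | ~r | ~t) — ~s is true.
  11. (~t | ~p | ~r) — ~r is true.
  12. (s | ~u) — ~u is true.
  13. (t | ~q) — t is true.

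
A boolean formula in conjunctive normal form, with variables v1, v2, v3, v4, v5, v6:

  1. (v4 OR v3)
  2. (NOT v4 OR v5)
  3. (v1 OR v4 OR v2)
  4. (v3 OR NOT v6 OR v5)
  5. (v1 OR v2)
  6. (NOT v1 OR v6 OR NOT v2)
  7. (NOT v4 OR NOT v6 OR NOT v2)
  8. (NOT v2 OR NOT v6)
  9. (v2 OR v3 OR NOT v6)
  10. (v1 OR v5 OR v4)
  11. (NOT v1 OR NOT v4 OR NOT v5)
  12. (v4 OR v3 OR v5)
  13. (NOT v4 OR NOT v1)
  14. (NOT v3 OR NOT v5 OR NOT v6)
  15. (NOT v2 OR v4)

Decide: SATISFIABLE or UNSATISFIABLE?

SATISFIABLE

Branch on v1: take v1 = False.
  then v2 is forced to True.
  then v6 is forced to False.
  then v4 is forced to True.
  then v5 is forced to True.
v3 is now unconstrained; take v3 = True.
Every clause has at least one true literal under this assignment.
So v1=F, v2=T, v3=T, v4=T, v5=T, v6=F is a satisfying assignment.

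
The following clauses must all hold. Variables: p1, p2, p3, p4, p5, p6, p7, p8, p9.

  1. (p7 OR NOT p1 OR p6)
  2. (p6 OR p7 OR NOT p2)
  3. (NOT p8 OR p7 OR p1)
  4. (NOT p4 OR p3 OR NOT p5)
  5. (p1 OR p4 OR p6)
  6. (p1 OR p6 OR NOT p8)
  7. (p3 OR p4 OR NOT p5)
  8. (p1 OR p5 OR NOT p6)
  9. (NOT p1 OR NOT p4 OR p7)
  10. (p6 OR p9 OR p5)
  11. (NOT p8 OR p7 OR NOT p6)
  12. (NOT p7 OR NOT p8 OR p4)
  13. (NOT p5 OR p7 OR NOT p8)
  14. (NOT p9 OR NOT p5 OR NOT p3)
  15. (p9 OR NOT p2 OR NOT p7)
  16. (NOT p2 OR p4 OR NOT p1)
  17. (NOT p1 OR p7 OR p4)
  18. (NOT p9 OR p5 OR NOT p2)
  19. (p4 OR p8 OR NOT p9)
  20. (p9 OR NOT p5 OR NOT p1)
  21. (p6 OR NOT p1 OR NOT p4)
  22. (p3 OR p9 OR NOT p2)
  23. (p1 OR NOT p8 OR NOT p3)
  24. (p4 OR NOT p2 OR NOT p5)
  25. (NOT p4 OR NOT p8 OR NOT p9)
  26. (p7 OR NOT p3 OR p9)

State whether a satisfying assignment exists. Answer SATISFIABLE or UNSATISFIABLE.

Pure literal: p2 appears only negated; assign p2 = False.
Set p1 = False and propagate.
Set p3 = False and propagate.
Set p4 = True and propagate.
  then p5 is forced to False.
  then p6 is forced to False.
  then p8 is forced to False.
  then p9 is forced to True.
p7 is now unconstrained; take p7 = True.
So p1=F  p2=F  p3=F  p4=T  p5=F  p6=F  p7=T  p8=F  p9=T is a satisfying assignment.

SATISFIABLE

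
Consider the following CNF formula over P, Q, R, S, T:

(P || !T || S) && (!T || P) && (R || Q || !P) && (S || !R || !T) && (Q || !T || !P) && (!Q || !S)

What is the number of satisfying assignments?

11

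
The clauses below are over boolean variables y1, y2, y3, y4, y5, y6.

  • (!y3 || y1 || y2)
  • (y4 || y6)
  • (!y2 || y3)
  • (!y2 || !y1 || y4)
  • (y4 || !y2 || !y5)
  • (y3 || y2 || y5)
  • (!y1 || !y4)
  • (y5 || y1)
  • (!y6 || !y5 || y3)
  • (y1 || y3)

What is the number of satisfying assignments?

4

Satisfying assignments:
  y1=0 y2=1 y3=1 y4=1 y5=1 y6=0
  y1=0 y2=1 y3=1 y4=1 y5=1 y6=1
  y1=1 y2=0 y3=1 y4=0 y5=0 y6=1
  y1=1 y2=0 y3=1 y4=0 y5=1 y6=1
That's 4 in total.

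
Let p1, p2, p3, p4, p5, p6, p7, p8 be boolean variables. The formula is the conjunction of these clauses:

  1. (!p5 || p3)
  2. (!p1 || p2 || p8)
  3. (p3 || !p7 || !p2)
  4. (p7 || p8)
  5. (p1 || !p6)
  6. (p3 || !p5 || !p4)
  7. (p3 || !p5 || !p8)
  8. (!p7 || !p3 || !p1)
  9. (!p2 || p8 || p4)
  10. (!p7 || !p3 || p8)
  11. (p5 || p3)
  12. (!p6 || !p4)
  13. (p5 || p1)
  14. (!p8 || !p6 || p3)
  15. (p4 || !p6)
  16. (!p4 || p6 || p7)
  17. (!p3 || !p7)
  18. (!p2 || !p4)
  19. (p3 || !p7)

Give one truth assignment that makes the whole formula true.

Set p1 = False and propagate.
  then p6 is forced to False.
  then p5 is forced to True.
  then p3 is forced to True.
  then p7 is forced to False.
  then p8 is forced to True.
  then p4 is forced to False.
p2 is now unconstrained; take p2 = True.

p1=F, p2=T, p3=T, p4=F, p5=T, p6=F, p7=F, p8=T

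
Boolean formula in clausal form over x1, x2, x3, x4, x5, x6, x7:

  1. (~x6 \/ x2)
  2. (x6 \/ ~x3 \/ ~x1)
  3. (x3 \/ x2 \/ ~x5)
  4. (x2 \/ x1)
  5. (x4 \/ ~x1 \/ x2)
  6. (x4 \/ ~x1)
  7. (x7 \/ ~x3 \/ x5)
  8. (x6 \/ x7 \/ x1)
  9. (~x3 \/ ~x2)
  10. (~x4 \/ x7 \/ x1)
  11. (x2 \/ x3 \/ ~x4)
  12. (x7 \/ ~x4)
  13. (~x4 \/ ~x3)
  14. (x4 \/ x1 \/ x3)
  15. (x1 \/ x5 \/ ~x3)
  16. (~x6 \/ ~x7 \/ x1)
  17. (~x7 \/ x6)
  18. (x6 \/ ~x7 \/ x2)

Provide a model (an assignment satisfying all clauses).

x1=T, x2=T, x3=F, x4=T, x5=F, x6=T, x7=T

Branch on x1: take x1 = True.
  then x4 is forced to True.
  then x7 is forced to True.
  then x3 is forced to False.
  then x2 is forced to True.
  then x6 is forced to True.
x5 is now unconstrained; take x5 = False.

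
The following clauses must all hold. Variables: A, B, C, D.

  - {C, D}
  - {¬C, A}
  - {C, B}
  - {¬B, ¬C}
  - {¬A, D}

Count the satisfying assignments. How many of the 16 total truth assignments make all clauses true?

3

The models are:
  A=F B=T C=F D=T
  A=T B=F C=T D=T
  A=T B=T C=F D=T
That's 3 in total.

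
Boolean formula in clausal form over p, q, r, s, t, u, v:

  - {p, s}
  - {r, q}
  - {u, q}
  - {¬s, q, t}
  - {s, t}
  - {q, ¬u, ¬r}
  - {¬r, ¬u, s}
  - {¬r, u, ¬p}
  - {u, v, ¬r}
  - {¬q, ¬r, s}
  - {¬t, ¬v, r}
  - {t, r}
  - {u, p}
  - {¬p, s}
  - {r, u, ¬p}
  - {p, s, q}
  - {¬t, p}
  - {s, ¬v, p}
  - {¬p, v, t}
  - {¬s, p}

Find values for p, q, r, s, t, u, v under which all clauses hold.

p = True, q = True, r = True, s = True, t = True, u = True, v = True

Set p = True and propagate.
  then s is forced to True.
Branch on q: take q = True.
The remaining clauses are satisfied by r = True, t = True, u = True, v = True.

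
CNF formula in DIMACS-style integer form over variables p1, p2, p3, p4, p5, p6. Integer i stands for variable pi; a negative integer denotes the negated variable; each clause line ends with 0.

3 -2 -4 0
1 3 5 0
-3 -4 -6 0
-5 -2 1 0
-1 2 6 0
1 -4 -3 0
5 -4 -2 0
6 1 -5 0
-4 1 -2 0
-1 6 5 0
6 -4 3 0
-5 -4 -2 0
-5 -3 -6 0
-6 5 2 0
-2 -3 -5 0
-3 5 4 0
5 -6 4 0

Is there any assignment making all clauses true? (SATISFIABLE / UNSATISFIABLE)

Branch on p1: take p1 = False.
Try p2 = False.
Try p3 = False.
  then p5 is forced to True.
  then p6 is forced to True.
p4 is now unconstrained; take p4 = False.
So p1=0  p2=0  p3=0  p4=0  p5=1  p6=1 is a satisfying assignment.

SATISFIABLE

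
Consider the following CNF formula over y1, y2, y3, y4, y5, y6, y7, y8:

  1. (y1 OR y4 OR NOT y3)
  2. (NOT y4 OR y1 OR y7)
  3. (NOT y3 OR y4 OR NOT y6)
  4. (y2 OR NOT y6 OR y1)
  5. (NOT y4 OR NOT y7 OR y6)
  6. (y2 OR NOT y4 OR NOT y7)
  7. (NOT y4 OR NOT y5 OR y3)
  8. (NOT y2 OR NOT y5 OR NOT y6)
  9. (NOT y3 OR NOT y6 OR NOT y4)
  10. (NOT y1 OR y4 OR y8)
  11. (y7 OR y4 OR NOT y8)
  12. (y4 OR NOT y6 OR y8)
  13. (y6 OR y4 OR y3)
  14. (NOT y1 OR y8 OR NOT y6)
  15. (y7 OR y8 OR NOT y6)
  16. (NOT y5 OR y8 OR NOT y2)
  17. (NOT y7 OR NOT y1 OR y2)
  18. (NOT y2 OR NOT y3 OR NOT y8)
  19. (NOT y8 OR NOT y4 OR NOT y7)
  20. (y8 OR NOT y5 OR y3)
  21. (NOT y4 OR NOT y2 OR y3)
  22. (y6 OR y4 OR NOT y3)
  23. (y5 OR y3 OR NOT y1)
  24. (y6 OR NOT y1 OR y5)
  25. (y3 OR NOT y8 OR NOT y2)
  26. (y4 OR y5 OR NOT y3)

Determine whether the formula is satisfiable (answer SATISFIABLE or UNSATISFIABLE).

Branch on y1: take y1 = True.
Try y2 = False.
  then y7 is forced to False.
Set y3 = True and propagate.
The remaining clauses are satisfied by y4 = True, y5 = True, y6 = False, y8 = True.
So y1=T  y2=F  y3=T  y4=T  y5=T  y6=F  y7=F  y8=T is a satisfying assignment.

SATISFIABLE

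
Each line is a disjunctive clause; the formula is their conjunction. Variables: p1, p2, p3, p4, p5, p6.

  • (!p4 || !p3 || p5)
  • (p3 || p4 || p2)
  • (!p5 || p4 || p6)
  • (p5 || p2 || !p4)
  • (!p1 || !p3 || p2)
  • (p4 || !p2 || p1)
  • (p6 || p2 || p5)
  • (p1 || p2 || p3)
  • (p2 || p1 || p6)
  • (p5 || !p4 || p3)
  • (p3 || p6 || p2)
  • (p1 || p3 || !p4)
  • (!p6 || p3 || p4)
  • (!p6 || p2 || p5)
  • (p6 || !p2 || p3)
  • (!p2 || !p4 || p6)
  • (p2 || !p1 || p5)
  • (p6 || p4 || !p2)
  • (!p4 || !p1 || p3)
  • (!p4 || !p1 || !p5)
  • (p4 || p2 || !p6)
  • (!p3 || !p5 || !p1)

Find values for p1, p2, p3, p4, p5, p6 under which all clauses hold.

Set p1 = False and propagate.
Set p2 = True and propagate.
  then p4 is forced to True.
  then p3 is forced to True.
  then p5 is forced to True.
  then p6 is forced to True.

p1 = F, p2 = T, p3 = T, p4 = T, p5 = T, p6 = T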